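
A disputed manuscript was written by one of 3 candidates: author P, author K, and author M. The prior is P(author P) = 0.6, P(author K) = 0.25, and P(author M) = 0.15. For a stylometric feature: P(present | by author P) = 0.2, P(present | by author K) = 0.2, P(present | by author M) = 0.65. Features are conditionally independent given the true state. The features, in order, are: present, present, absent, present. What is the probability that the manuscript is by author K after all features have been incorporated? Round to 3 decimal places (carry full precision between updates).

0.081

After 'present': normaliser = 0.2·0.6000 + 0.2·0.2500 + 0.65·0.1500; P(author P) ≈ 0.4486, P(author K) ≈ 0.1869, P(author M) ≈ 0.3645
After 'present': normaliser = 0.2·0.4486 + 0.2·0.1869 + 0.65·0.3645; P(author P) ≈ 0.2465, P(author K) ≈ 0.1027, P(author M) ≈ 0.6508
After 'absent': normaliser = 0.8·0.2465 + 0.8·0.1027 + 0.35·0.6508; P(author P) ≈ 0.3888, P(author K) ≈ 0.1620, P(author M) ≈ 0.4492
After 'present': normaliser = 0.2·0.3888 + 0.2·0.1620 + 0.65·0.4492; P(author P) ≈ 0.1934, P(author K) ≈ 0.0806, P(author M) ≈ 0.7261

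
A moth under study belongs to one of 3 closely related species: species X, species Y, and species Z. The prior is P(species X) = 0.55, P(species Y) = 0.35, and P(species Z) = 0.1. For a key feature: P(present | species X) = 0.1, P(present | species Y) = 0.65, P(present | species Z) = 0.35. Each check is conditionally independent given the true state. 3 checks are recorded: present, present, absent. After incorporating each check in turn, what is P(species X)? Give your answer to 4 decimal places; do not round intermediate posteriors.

After 'present': normaliser = 0.1·0.5500 + 0.65·0.3500 + 0.35·0.1000; P(species X) ≈ 0.1732, P(species Y) ≈ 0.7165, P(species Z) ≈ 0.1102
After 'present': normaliser = 0.1·0.1732 + 0.65·0.7165 + 0.35·0.1102; P(species X) ≈ 0.0332, P(species Y) ≈ 0.8928, P(species Z) ≈ 0.0740
After 'absent': normaliser = 0.9·0.0332 + 0.35·0.8928 + 0.65·0.0740; P(species X) ≈ 0.0765, P(species Y) ≈ 0.8003, P(species Z) ≈ 0.1231

0.0765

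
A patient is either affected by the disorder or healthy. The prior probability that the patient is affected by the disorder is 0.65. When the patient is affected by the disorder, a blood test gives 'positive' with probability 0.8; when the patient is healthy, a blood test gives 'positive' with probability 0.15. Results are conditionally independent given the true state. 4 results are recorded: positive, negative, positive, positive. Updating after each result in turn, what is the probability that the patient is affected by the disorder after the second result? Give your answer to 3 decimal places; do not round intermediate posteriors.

0.700

After 'positive': P(affected) = 0.8·0.6500 / (0.8·0.6500 + 0.15·0.3500) ≈ 0.9083
After 'negative': P(affected) = 0.2·0.9083 / (0.2·0.9083 + 0.85·0.0917) ≈ 0.6997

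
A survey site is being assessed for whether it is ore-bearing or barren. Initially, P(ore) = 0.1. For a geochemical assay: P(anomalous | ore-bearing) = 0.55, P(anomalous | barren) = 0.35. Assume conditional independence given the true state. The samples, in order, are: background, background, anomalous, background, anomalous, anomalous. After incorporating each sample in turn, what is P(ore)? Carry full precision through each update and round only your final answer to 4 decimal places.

0.1252

After 'background': P(ore) = 0.45·0.1000 / (0.45·0.1000 + 0.65·0.9000) ≈ 0.0714
After 'background': P(ore) = 0.45·0.0714 / (0.45·0.0714 + 0.65·0.9286) ≈ 0.0506
After 'anomalous': P(ore) = 0.55·0.0506 / (0.55·0.0506 + 0.35·0.9494) ≈ 0.0772
After 'background': P(ore) = 0.45·0.0772 / (0.45·0.0772 + 0.65·0.9228) ≈ 0.0548
After 'anomalous': P(ore) = 0.55·0.0548 / (0.55·0.0548 + 0.35·0.9452) ≈ 0.0834
After 'anomalous': P(ore) = 0.55·0.0834 / (0.55·0.0834 + 0.35·0.9166) ≈ 0.1252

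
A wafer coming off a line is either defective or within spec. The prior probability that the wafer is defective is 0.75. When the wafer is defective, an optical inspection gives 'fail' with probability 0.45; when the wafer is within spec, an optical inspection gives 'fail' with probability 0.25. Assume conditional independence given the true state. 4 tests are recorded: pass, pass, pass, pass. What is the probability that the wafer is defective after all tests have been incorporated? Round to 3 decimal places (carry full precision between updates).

0.465

After 'pass': P(defective) = 0.55·0.7500 / (0.55·0.7500 + 0.75·0.2500) ≈ 0.6875
After 'pass': P(defective) = 0.55·0.6875 / (0.55·0.6875 + 0.75·0.3125) ≈ 0.6173
After 'pass': P(defective) = 0.55·0.6173 / (0.55·0.6173 + 0.75·0.3827) ≈ 0.5419
After 'pass': P(defective) = 0.55·0.5419 / (0.55·0.5419 + 0.75·0.4581) ≈ 0.4646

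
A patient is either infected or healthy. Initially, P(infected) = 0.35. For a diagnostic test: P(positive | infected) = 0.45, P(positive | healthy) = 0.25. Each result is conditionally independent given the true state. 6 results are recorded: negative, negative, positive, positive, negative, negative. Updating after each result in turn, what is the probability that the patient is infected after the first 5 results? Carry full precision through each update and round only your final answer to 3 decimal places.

0.408

After 'negative': P(infected) = 0.55·0.3500 / (0.55·0.3500 + 0.75·0.6500) ≈ 0.2831
After 'negative': P(infected) = 0.55·0.2831 / (0.55·0.2831 + 0.75·0.7169) ≈ 0.2245
After 'positive': P(infected) = 0.45·0.2245 / (0.45·0.2245 + 0.25·0.7755) ≈ 0.3426
After 'positive': P(infected) = 0.45·0.3426 / (0.45·0.3426 + 0.25·0.6574) ≈ 0.4841
After 'negative': P(infected) = 0.55·0.4841 / (0.55·0.4841 + 0.75·0.5159) ≈ 0.4076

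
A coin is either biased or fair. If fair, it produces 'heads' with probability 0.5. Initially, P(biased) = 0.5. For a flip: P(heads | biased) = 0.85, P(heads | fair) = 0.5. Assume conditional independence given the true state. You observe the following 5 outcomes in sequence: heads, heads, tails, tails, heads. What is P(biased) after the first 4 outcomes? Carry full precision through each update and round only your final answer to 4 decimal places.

After 'heads': P(biased) = 0.85·0.5000 / (0.85·0.5000 + 0.5·0.5000) ≈ 0.6296
After 'heads': P(biased) = 0.85·0.6296 / (0.85·0.6296 + 0.5·0.3704) ≈ 0.7429
After 'tails': P(biased) = 0.15·0.7429 / (0.15·0.7429 + 0.5·0.2571) ≈ 0.4644
After 'tails': P(biased) = 0.15·0.4644 / (0.15·0.4644 + 0.5·0.5356) ≈ 0.2064

0.2064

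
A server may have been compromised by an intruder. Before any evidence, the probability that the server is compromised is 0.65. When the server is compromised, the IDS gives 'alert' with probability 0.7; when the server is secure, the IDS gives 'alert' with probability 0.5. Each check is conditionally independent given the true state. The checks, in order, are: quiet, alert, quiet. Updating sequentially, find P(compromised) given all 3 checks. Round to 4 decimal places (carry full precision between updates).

0.4835

After 'quiet': P(compromised) = 0.3·0.6500 / (0.3·0.6500 + 0.5·0.3500) ≈ 0.5270
After 'alert': P(compromised) = 0.7·0.5270 / (0.7·0.5270 + 0.5·0.4730) ≈ 0.6094
After 'quiet': P(compromised) = 0.3·0.6094 / (0.3·0.6094 + 0.5·0.3906) ≈ 0.4835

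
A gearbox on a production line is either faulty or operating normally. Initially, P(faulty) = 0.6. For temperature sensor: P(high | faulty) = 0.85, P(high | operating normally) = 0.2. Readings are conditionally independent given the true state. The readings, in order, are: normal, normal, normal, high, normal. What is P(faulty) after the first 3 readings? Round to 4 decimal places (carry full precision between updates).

After 'normal': P(faulty) = 0.15·0.6000 / (0.15·0.6000 + 0.8·0.4000) ≈ 0.2195
After 'normal': P(faulty) = 0.15·0.2195 / (0.15·0.2195 + 0.8·0.7805) ≈ 0.0501
After 'normal': P(faulty) = 0.15·0.0501 / (0.15·0.0501 + 0.8·0.9499) ≈ 0.0098

0.0098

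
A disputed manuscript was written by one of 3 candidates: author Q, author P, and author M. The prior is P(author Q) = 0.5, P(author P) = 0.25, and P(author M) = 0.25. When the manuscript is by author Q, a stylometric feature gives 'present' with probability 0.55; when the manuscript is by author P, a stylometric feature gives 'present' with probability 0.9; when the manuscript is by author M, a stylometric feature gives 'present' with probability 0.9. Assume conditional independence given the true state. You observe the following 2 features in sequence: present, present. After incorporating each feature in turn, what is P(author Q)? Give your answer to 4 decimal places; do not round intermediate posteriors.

0.2719

After 'present': normaliser = 0.55·0.5000 + 0.9·0.2500 + 0.9·0.2500; P(author Q) ≈ 0.3793, P(author P) ≈ 0.3103, P(author M) ≈ 0.3103
After 'present': normaliser = 0.55·0.3793 + 0.9·0.3103 + 0.9·0.3103; P(author Q) ≈ 0.2719, P(author P) ≈ 0.3640, P(author M) ≈ 0.3640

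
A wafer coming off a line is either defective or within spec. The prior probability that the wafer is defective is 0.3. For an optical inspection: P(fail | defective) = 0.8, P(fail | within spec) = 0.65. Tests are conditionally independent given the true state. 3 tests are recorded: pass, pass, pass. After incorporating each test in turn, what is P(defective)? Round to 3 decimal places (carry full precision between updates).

0.074

After 'pass': P(defective) = 0.2·0.3000 / (0.2·0.3000 + 0.35·0.7000) ≈ 0.1967
After 'pass': P(defective) = 0.2·0.1967 / (0.2·0.1967 + 0.35·0.8033) ≈ 0.1228
After 'pass': P(defective) = 0.2·0.1228 / (0.2·0.1228 + 0.35·0.8772) ≈ 0.0740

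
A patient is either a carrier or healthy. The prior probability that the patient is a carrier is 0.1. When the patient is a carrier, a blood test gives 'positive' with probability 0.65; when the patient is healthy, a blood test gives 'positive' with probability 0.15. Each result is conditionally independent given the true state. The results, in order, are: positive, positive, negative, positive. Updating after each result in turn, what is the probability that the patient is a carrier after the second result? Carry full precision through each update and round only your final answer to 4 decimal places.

After 'positive': P(carrier) = 0.65·0.1000 / (0.65·0.1000 + 0.15·0.9000) ≈ 0.3250
After 'positive': P(carrier) = 0.65·0.3250 / (0.65·0.3250 + 0.15·0.6750) ≈ 0.6760

0.6760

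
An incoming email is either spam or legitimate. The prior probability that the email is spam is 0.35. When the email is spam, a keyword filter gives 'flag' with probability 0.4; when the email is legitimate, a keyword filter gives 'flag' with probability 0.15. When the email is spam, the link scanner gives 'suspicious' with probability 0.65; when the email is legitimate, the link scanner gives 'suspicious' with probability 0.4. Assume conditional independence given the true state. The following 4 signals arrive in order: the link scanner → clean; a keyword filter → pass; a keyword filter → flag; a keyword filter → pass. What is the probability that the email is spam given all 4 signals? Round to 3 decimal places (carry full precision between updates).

0.294

After the link scanner='clean': P(spam) = 0.35·0.3500 / (0.35·0.3500 + 0.6·0.6500) ≈ 0.2390
After a keyword filter='pass': P(spam) = 0.6·0.2390 / (0.6·0.2390 + 0.85·0.7610) ≈ 0.1815
After a keyword filter='flag': P(spam) = 0.4·0.1815 / (0.4·0.1815 + 0.15·0.8185) ≈ 0.3716
After a keyword filter='pass': P(spam) = 0.6·0.3716 / (0.6·0.3716 + 0.85·0.6284) ≈ 0.2945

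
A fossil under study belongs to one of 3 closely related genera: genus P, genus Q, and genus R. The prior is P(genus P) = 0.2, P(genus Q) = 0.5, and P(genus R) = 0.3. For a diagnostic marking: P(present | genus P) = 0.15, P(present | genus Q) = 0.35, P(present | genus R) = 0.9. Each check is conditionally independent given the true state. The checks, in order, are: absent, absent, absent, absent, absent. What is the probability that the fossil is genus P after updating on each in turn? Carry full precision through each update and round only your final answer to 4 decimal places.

0.6047

After 'absent': normaliser = 0.85·0.2000 + 0.65·0.5000 + 0.1·0.3000; P(genus P) ≈ 0.3238, P(genus Q) ≈ 0.6190, P(genus R) ≈ 0.0571
After 'absent': normaliser = 0.85·0.3238 + 0.65·0.6190 + 0.1·0.0571; P(genus P) ≈ 0.4028, P(genus Q) ≈ 0.5889, P(genus R) ≈ 0.0084
After 'absent': normaliser = 0.85·0.4028 + 0.65·0.5889 + 0.1·0.0084; P(genus P) ≈ 0.4716, P(genus Q) ≈ 0.5272, P(genus R) ≈ 0.0012
After 'absent': normaliser = 0.85·0.4716 + 0.65·0.5272 + 0.1·0.0012; P(genus P) ≈ 0.5390, P(genus Q) ≈ 0.4608, P(genus R) ≈ 0.0002
After 'absent': normaliser = 0.85·0.5390 + 0.65·0.4608 + 0.1·0.0002; P(genus P) ≈ 0.6047, P(genus Q) ≈ 0.3953, P(genus R) ≈ 0.0000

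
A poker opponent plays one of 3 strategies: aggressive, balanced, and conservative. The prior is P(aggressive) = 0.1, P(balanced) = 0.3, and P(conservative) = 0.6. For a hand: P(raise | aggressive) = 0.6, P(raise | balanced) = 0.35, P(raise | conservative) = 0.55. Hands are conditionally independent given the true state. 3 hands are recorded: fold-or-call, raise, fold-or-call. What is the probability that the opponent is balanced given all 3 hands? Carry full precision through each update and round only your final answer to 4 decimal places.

0.3673

After 'fold-or-call': normaliser = 0.4·0.1000 + 0.65·0.3000 + 0.45·0.6000; P(aggressive) ≈ 0.0792, P(balanced) ≈ 0.3861, P(conservative) ≈ 0.5347
After 'raise': normaliser = 0.6·0.0792 + 0.35·0.3861 + 0.55·0.5347; P(aggressive) ≈ 0.0997, P(balanced) ≈ 0.2835, P(conservative) ≈ 0.6168
After 'fold-or-call': normaliser = 0.4·0.0997 + 0.65·0.2835 + 0.45·0.6168; P(aggressive) ≈ 0.0795, P(balanced) ≈ 0.3673, P(conservative) ≈ 0.5532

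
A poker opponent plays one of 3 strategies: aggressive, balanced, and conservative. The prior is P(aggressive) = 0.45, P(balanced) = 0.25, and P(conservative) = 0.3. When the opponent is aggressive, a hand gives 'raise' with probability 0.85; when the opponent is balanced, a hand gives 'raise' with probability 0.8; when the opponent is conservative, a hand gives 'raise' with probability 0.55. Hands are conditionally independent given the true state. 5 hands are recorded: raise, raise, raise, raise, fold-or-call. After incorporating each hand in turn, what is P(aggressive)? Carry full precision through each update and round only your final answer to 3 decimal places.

Apply Bayes' rule sequentially, carrying P(aggressive) forward.
After 'raise': normaliser = 0.85·0.4500 + 0.8·0.2500 + 0.55·0.3000; P(aggressive) ≈ 0.5117, P(balanced) ≈ 0.2676, P(conservative) ≈ 0.2207
After 'raise': normaliser = 0.85·0.5117 + 0.8·0.2676 + 0.55·0.2207; P(aggressive) ≈ 0.5646, P(balanced) ≈ 0.2778, P(conservative) ≈ 0.1576
After 'raise': normaliser = 0.85·0.5646 + 0.8·0.2778 + 0.55·0.1576; P(aggressive) ≈ 0.6084, P(balanced) ≈ 0.2818, P(conservative) ≈ 0.1099
After 'raise': normaliser = 0.85·0.6084 + 0.8·0.2818 + 0.55·0.1099; P(aggressive) ≈ 0.6440, P(balanced) ≈ 0.2807, P(conservative) ≈ 0.0753
After 'fold-or-call': normaliser = 0.15·0.6440 + 0.2·0.2807 + 0.45·0.0753; P(aggressive) ≈ 0.5176, P(balanced) ≈ 0.3009, P(conservative) ≈ 0.1815

0.518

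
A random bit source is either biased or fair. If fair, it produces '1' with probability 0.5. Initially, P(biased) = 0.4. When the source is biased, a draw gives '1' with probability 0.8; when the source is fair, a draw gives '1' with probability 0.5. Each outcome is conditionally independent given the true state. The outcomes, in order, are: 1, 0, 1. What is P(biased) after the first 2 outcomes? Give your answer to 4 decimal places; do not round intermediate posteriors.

Apply Bayes' rule sequentially, carrying P(biased) forward.
After '1': P(biased) = 0.8·0.4000 / (0.8·0.4000 + 0.5·0.6000) ≈ 0.5161
After '0': P(biased) = 0.2·0.5161 / (0.2·0.5161 + 0.5·0.4839) ≈ 0.2991

0.2991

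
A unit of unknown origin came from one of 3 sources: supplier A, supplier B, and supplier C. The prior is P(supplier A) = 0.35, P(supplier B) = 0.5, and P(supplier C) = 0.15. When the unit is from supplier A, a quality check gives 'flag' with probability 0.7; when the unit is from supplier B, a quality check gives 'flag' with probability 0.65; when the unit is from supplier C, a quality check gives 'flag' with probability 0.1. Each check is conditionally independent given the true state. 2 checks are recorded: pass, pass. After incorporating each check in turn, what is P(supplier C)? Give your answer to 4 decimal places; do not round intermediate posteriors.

After 'pass': normaliser = 0.3·0.3500 + 0.35·0.5000 + 0.9·0.1500; P(supplier A) ≈ 0.2530, P(supplier B) ≈ 0.4217, P(supplier C) ≈ 0.3253
After 'pass': normaliser = 0.3·0.2530 + 0.35·0.4217 + 0.9·0.3253; P(supplier A) ≈ 0.1470, P(supplier B) ≈ 0.2859, P(supplier C) ≈ 0.5671

0.5671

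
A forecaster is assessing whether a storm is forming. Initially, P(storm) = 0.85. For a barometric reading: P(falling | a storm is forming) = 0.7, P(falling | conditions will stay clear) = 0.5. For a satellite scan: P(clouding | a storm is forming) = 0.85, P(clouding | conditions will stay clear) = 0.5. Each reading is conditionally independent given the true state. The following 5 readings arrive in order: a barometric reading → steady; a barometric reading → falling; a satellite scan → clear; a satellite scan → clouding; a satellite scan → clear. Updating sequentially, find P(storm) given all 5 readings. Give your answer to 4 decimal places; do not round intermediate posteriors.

After a barometric reading='steady': P(storm) = 0.3·0.8500 / (0.3·0.8500 + 0.5·0.1500) ≈ 0.7727
After a barometric reading='falling': P(storm) = 0.7·0.7727 / (0.7·0.7727 + 0.5·0.2273) ≈ 0.8264
After a satellite scan='clear': P(storm) = 0.15·0.8264 / (0.15·0.8264 + 0.5·0.1736) ≈ 0.5881
After a satellite scan='clouding': P(storm) = 0.85·0.5881 / (0.85·0.5881 + 0.5·0.4119) ≈ 0.7083
After a satellite scan='clear': P(storm) = 0.15·0.7083 / (0.15·0.7083 + 0.5·0.2917) ≈ 0.4214

0.4214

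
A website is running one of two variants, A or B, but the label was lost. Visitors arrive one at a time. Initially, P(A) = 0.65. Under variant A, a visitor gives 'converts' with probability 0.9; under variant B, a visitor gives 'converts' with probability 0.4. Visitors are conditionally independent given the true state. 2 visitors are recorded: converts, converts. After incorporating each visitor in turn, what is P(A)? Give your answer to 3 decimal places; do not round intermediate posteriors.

Apply Bayes' rule sequentially, carrying P(A) forward.
After 'converts': P(A) = 0.9·0.6500 / (0.9·0.6500 + 0.4·0.3500) ≈ 0.8069
After 'converts': P(A) = 0.9·0.8069 / (0.9·0.8069 + 0.4·0.1931) ≈ 0.9039

0.904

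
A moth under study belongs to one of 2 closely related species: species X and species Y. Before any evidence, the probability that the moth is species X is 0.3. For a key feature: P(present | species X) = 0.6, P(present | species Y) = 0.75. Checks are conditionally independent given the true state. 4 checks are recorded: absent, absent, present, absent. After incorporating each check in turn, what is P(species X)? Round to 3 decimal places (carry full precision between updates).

0.584

After 'absent': P(species X) = 0.4·0.3000 / (0.4·0.3000 + 0.25·0.7000) ≈ 0.4068
After 'absent': P(species X) = 0.4·0.4068 / (0.4·0.4068 + 0.25·0.5932) ≈ 0.5232
After 'present': P(species X) = 0.6·0.5232 / (0.6·0.5232 + 0.75·0.4768) ≈ 0.4674
After 'absent': P(species X) = 0.4·0.4674 / (0.4·0.4674 + 0.25·0.5326) ≈ 0.5841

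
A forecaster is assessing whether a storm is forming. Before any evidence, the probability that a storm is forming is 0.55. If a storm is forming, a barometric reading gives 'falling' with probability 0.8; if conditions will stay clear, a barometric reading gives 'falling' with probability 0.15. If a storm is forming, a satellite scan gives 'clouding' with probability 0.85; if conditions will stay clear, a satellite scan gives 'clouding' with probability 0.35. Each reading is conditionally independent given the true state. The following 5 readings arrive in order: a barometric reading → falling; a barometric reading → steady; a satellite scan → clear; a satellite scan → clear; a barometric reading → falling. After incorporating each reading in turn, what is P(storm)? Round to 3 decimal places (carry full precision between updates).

After a barometric reading='falling': P(storm) = 0.8·0.5500 / (0.8·0.5500 + 0.15·0.4500) ≈ 0.8670
After a barometric reading='steady': P(storm) = 0.2·0.8670 / (0.2·0.8670 + 0.85·0.1330) ≈ 0.6053
After a satellite scan='clear': P(storm) = 0.15·0.6053 / (0.15·0.6053 + 0.65·0.3947) ≈ 0.2614
After a satellite scan='clear': P(storm) = 0.15·0.2614 / (0.15·0.2614 + 0.65·0.7386) ≈ 0.0755
After a barometric reading='falling': P(storm) = 0.8·0.0755 / (0.8·0.0755 + 0.15·0.9245) ≈ 0.3034

0.303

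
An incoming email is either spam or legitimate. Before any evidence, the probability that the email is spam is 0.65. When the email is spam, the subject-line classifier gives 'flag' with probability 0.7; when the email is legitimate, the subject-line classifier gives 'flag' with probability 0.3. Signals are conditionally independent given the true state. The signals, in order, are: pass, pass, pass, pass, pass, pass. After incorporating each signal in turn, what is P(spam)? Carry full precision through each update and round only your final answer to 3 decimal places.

0.011

After 'pass': P(spam) = 0.3·0.6500 / (0.3·0.6500 + 0.7·0.3500) ≈ 0.4432
After 'pass': P(spam) = 0.3·0.4432 / (0.3·0.4432 + 0.7·0.5568) ≈ 0.2543
After 'pass': P(spam) = 0.3·0.2543 / (0.3·0.2543 + 0.7·0.7457) ≈ 0.1275
After 'pass': P(spam) = 0.3·0.1275 / (0.3·0.1275 + 0.7·0.8725) ≈ 0.0590
After 'pass': P(spam) = 0.3·0.0590 / (0.3·0.0590 + 0.7·0.9410) ≈ 0.0261
After 'pass': P(spam) = 0.3·0.0261 / (0.3·0.0261 + 0.7·0.9739) ≈ 0.0114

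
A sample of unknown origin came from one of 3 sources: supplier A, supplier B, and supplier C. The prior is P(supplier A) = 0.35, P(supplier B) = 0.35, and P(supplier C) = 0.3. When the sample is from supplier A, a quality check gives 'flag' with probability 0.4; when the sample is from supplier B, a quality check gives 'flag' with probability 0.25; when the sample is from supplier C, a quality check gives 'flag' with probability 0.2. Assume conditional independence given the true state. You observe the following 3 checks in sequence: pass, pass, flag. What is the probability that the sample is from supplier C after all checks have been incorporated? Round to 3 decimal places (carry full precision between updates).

0.278

After 'pass': normaliser = 0.6·0.3500 + 0.75·0.3500 + 0.8·0.3000; P(supplier A) ≈ 0.2947, P(supplier B) ≈ 0.3684, P(supplier C) ≈ 0.3368
After 'pass': normaliser = 0.6·0.2947 + 0.75·0.3684 + 0.8·0.3368; P(supplier A) ≈ 0.2447, P(supplier B) ≈ 0.3824, P(supplier C) ≈ 0.3729
After 'flag': normaliser = 0.4·0.2447 + 0.25·0.3824 + 0.2·0.3729; P(supplier A) ≈ 0.3652, P(supplier B) ≈ 0.3566, P(supplier C) ≈ 0.2782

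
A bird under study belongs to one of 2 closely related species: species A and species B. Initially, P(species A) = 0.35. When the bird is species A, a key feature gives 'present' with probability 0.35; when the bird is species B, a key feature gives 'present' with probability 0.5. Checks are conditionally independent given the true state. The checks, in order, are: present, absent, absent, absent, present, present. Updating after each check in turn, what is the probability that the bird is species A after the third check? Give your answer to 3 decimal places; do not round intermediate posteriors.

0.389

After 'present': P(species A) = 0.35·0.3500 / (0.35·0.3500 + 0.5·0.6500) ≈ 0.2737
After 'absent': P(species A) = 0.65·0.2737 / (0.65·0.2737 + 0.5·0.7263) ≈ 0.3289
After 'absent': P(species A) = 0.65·0.3289 / (0.65·0.3289 + 0.5·0.6711) ≈ 0.3891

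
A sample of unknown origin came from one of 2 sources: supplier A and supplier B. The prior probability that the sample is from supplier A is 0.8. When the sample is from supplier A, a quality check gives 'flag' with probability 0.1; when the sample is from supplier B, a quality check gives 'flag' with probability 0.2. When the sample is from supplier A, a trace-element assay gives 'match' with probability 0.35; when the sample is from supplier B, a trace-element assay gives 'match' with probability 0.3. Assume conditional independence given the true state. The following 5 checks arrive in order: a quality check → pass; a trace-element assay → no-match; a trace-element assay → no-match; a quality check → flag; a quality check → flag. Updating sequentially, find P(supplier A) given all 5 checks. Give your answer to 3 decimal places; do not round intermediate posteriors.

0.492

After a quality check='pass': P(supplier A) = 0.9·0.8000 / (0.9·0.8000 + 0.8·0.2000) ≈ 0.8182
After a trace-element assay='no-match': P(supplier A) = 0.65·0.8182 / (0.65·0.8182 + 0.7·0.1818) ≈ 0.8069
After a trace-element assay='no-match': P(supplier A) = 0.65·0.8069 / (0.65·0.8069 + 0.7·0.1931) ≈ 0.7951
After a quality check='flag': P(supplier A) = 0.1·0.7951 / (0.1·0.7951 + 0.2·0.2049) ≈ 0.6599
After a quality check='flag': P(supplier A) = 0.1·0.6599 / (0.1·0.6599 + 0.2·0.3401) ≈ 0.4924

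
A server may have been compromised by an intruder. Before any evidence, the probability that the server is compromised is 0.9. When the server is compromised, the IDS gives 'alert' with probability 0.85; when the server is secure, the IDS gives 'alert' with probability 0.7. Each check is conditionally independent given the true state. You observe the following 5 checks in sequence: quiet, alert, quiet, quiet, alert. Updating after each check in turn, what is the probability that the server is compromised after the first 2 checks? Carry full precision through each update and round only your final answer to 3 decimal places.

After 'quiet': P(compromised) = 0.15·0.9000 / (0.15·0.9000 + 0.3·0.1000) ≈ 0.8182
After 'alert': P(compromised) = 0.85·0.8182 / (0.85·0.8182 + 0.7·0.1818) ≈ 0.8453

0.845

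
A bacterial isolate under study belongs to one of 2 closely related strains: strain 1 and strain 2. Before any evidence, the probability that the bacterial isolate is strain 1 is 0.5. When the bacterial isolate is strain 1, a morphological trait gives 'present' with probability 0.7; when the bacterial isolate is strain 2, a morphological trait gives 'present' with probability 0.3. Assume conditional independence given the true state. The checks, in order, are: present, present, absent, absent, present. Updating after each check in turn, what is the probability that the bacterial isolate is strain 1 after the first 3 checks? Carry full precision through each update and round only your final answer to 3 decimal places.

After 'present': P(strain 1) = 0.7·0.5000 / (0.7·0.5000 + 0.3·0.5000) ≈ 0.7000
After 'present': P(strain 1) = 0.7·0.7000 / (0.7·0.7000 + 0.3·0.3000) ≈ 0.8448
After 'absent': P(strain 1) = 0.3·0.8448 / (0.3·0.8448 + 0.7·0.1552) ≈ 0.7000

0.700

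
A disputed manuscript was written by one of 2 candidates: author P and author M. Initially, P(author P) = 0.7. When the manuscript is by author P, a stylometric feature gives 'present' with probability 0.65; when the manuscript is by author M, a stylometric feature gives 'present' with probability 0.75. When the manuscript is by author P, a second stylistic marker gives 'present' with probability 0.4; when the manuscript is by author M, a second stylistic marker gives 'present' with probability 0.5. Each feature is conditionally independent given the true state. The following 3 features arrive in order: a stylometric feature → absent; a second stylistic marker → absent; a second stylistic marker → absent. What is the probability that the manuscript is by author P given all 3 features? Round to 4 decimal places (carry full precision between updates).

0.8247

After a stylometric feature='absent': P(author P) = 0.35·0.7000 / (0.35·0.7000 + 0.25·0.3000) ≈ 0.7656
After a second stylistic marker='absent': P(author P) = 0.6·0.7656 / (0.6·0.7656 + 0.5·0.2344) ≈ 0.7967
After a second stylistic marker='absent': P(author P) = 0.6·0.7967 / (0.6·0.7967 + 0.5·0.2033) ≈ 0.8247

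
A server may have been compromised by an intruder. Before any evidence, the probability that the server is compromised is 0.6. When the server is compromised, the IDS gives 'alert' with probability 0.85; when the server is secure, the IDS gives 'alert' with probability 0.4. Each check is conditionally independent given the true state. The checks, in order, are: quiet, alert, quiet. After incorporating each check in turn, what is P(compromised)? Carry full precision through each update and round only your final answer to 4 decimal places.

0.1661

After 'quiet': P(compromised) = 0.15·0.6000 / (0.15·0.6000 + 0.6·0.4000) ≈ 0.2727
After 'alert': P(compromised) = 0.85·0.2727 / (0.85·0.2727 + 0.4·0.7273) ≈ 0.4435
After 'quiet': P(compromised) = 0.15·0.4435 / (0.15·0.4435 + 0.6·0.5565) ≈ 0.1661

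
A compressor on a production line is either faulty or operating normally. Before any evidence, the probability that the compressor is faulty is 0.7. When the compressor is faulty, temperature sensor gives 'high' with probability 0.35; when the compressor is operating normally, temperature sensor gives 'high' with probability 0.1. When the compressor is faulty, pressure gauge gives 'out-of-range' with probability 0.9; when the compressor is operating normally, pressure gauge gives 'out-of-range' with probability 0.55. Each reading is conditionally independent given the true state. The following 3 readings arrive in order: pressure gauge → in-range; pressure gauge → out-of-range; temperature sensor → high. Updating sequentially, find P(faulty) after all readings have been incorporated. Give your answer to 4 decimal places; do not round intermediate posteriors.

After pressure gauge='in-range': P(faulty) = 0.1·0.7000 / (0.1·0.7000 + 0.45·0.3000) ≈ 0.3415
After pressure gauge='out-of-range': P(faulty) = 0.9·0.3415 / (0.9·0.3415 + 0.55·0.6585) ≈ 0.4590
After temperature sensor='high': P(faulty) = 0.35·0.4590 / (0.35·0.4590 + 0.1·0.5410) ≈ 0.7481

0.7481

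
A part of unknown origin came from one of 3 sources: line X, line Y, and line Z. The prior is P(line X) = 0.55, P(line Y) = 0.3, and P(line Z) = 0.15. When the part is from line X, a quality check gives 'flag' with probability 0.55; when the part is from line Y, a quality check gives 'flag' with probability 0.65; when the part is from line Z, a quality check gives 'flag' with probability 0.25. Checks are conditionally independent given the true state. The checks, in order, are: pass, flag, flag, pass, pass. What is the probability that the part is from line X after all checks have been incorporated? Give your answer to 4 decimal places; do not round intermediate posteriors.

0.6175

After 'pass': normaliser = 0.45·0.5500 + 0.35·0.3000 + 0.75·0.1500; P(line X) ≈ 0.5323, P(line Y) ≈ 0.2258, P(line Z) ≈ 0.2419
After 'flag': normaliser = 0.55·0.5323 + 0.65·0.2258 + 0.25·0.2419; P(line X) ≈ 0.5855, P(line Y) ≈ 0.2935, P(line Z) ≈ 0.1210
After 'flag': normaliser = 0.55·0.5855 + 0.65·0.2935 + 0.25·0.1210; P(line X) ≈ 0.5930, P(line Y) ≈ 0.3514, P(line Z) ≈ 0.0557
After 'pass': normaliser = 0.45·0.5930 + 0.35·0.3514 + 0.75·0.0557; P(line X) ≈ 0.6183, P(line Y) ≈ 0.2849, P(line Z) ≈ 0.0968
After 'pass': normaliser = 0.45·0.6183 + 0.35·0.2849 + 0.75·0.0968; P(line X) ≈ 0.6175, P(line Y) ≈ 0.2214, P(line Z) ≈ 0.1611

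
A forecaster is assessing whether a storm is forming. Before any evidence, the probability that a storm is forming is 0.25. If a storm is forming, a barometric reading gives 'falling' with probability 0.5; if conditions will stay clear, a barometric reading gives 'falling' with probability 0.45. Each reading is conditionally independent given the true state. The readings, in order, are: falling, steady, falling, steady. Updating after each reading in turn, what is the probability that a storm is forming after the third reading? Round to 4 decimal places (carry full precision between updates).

0.2723

Apply Bayes' rule sequentially, carrying P(storm) forward.
After 'falling': P(storm) = 0.5·0.2500 / (0.5·0.2500 + 0.45·0.7500) ≈ 0.2703
After 'steady': P(storm) = 0.5·0.2703 / (0.5·0.2703 + 0.55·0.7297) ≈ 0.2519
After 'falling': P(storm) = 0.5·0.2519 / (0.5·0.2519 + 0.45·0.7481) ≈ 0.2723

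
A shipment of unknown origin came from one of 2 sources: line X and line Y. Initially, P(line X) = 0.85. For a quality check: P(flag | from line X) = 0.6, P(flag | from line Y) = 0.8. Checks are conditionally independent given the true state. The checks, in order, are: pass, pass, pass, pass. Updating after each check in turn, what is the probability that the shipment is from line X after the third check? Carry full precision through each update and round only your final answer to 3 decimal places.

Each posterior becomes the prior for the next update.
After 'pass': P(line X) = 0.4·0.8500 / (0.4·0.8500 + 0.2·0.1500) ≈ 0.9189
After 'pass': P(line X) = 0.4·0.9189 / (0.4·0.9189 + 0.2·0.0811) ≈ 0.9577
After 'pass': P(line X) = 0.4·0.9577 / (0.4·0.9577 + 0.2·0.0423) ≈ 0.9784

0.978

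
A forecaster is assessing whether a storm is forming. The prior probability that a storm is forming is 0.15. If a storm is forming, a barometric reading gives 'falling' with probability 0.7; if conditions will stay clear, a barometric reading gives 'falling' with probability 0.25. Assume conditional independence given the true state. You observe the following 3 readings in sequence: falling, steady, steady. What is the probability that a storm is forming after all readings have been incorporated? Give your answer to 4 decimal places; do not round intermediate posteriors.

0.0733

After 'falling': P(storm) = 0.7·0.1500 / (0.7·0.1500 + 0.25·0.8500) ≈ 0.3307
After 'steady': P(storm) = 0.3·0.3307 / (0.3·0.3307 + 0.75·0.6693) ≈ 0.1650
After 'steady': P(storm) = 0.3·0.1650 / (0.3·0.1650 + 0.75·0.8350) ≈ 0.0733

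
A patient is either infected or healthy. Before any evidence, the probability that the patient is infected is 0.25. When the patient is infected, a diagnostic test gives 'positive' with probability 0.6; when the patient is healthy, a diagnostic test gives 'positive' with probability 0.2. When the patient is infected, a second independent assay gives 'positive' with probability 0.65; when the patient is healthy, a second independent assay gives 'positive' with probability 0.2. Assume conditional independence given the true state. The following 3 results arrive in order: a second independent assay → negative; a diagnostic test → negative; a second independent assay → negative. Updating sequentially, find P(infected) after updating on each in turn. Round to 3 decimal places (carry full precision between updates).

After a second independent assay='negative': P(infected) = 0.35·0.2500 / (0.35·0.2500 + 0.8·0.7500) ≈ 0.1273
After a diagnostic test='negative': P(infected) = 0.4·0.1273 / (0.4·0.1273 + 0.8·0.8727) ≈ 0.0680
After a second independent assay='negative': P(infected) = 0.35·0.0680 / (0.35·0.0680 + 0.8·0.9320) ≈ 0.0309

0.031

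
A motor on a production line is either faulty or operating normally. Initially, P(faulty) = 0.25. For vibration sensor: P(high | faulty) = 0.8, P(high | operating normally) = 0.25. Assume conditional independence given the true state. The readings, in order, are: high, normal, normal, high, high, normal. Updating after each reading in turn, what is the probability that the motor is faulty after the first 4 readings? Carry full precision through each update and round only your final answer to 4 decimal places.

After 'high': P(faulty) = 0.8·0.2500 / (0.8·0.2500 + 0.25·0.7500) ≈ 0.5161
After 'normal': P(faulty) = 0.2·0.5161 / (0.2·0.5161 + 0.75·0.4839) ≈ 0.2215
After 'normal': P(faulty) = 0.2·0.2215 / (0.2·0.2215 + 0.75·0.7785) ≈ 0.0705
After 'high': P(faulty) = 0.8·0.0705 / (0.8·0.0705 + 0.25·0.9295) ≈ 0.1953

0.1953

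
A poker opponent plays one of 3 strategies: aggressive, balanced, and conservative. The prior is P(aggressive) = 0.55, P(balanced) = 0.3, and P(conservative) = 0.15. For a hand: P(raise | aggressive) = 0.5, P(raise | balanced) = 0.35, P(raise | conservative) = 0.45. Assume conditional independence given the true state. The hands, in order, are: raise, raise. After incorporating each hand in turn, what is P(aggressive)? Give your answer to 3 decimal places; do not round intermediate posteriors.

After 'raise': normaliser = 0.5·0.5500 + 0.35·0.3000 + 0.45·0.1500; P(aggressive) ≈ 0.6145, P(balanced) ≈ 0.2346, P(conservative) ≈ 0.1508
After 'raise': normaliser = 0.5·0.6145 + 0.35·0.2346 + 0.45·0.1508; P(aggressive) ≈ 0.6720, P(balanced) ≈ 0.1796, P(conservative) ≈ 0.1484

0.672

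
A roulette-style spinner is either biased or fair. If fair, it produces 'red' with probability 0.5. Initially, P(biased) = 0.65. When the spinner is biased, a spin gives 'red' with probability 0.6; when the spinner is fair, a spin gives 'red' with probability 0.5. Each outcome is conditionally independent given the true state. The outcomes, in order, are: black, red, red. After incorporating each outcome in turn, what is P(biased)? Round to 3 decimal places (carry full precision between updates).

0.681

After 'black': P(biased) = 0.4·0.6500 / (0.4·0.6500 + 0.5·0.3500) ≈ 0.5977
After 'red': P(biased) = 0.6·0.5977 / (0.6·0.5977 + 0.5·0.4023) ≈ 0.6407
After 'red': P(biased) = 0.6·0.6407 / (0.6·0.6407 + 0.5·0.3593) ≈ 0.6815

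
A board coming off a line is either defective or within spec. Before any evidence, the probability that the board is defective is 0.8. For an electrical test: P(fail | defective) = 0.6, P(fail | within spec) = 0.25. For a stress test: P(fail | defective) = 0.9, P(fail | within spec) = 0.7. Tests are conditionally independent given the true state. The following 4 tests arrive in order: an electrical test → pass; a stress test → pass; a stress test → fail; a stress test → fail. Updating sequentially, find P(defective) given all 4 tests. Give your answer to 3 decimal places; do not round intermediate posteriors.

After an electrical test='pass': P(defective) = 0.4·0.8000 / (0.4·0.8000 + 0.75·0.2000) ≈ 0.6809
After a stress test='pass': P(defective) = 0.1·0.6809 / (0.1·0.6809 + 0.3·0.3191) ≈ 0.4156
After a stress test='fail': P(defective) = 0.9·0.4156 / (0.9·0.4156 + 0.7·0.5844) ≈ 0.4776
After a stress test='fail': P(defective) = 0.9·0.4776 / (0.9·0.4776 + 0.7·0.5224) ≈ 0.5403

0.540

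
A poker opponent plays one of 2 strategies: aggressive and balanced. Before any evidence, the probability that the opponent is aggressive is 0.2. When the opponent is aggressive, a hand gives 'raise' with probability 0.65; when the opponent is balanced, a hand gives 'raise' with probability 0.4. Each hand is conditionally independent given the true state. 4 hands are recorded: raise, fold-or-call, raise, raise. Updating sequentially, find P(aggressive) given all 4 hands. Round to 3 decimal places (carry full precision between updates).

0.385

After 'raise': P(aggressive) = 0.65·0.2000 / (0.65·0.2000 + 0.4·0.8000) ≈ 0.2889
After 'fold-or-call': P(aggressive) = 0.35·0.2889 / (0.35·0.2889 + 0.6·0.7111) ≈ 0.1916
After 'raise': P(aggressive) = 0.65·0.1916 / (0.65·0.1916 + 0.4·0.8084) ≈ 0.2780
After 'raise': P(aggressive) = 0.65·0.2780 / (0.65·0.2780 + 0.4·0.7220) ≈ 0.3849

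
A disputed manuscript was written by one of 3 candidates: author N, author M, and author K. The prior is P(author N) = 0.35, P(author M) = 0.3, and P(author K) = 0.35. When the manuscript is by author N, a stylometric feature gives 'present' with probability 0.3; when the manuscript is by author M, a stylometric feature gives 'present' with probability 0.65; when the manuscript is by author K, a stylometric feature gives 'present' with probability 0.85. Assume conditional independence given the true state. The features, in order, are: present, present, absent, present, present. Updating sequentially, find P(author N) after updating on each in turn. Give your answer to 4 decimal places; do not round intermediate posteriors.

0.0412

Apply Bayes' rule sequentially, carrying P(author N) forward.
After 'present': normaliser = 0.3·0.3500 + 0.65·0.3000 + 0.85·0.3500; P(author N) ≈ 0.1757, P(author M) ≈ 0.3264, P(author K) ≈ 0.4979
After 'present': normaliser = 0.3·0.1757 + 0.65·0.3264 + 0.85·0.4979; P(author N) ≈ 0.0766, P(author M) ≈ 0.3083, P(author K) ≈ 0.6151
After 'absent': normaliser = 0.7·0.0766 + 0.35·0.3083 + 0.15·0.6151; P(author N) ≈ 0.2113, P(author M) ≈ 0.4252, P(author K) ≈ 0.3635
After 'present': normaliser = 0.3·0.2113 + 0.65·0.4252 + 0.85·0.3635; P(author N) ≈ 0.0977, P(author M) ≈ 0.4260, P(author K) ≈ 0.4763
After 'present': normaliser = 0.3·0.0977 + 0.65·0.4260 + 0.85·0.4763; P(author N) ≈ 0.0412, P(author M) ≈ 0.3894, P(author K) ≈ 0.5694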